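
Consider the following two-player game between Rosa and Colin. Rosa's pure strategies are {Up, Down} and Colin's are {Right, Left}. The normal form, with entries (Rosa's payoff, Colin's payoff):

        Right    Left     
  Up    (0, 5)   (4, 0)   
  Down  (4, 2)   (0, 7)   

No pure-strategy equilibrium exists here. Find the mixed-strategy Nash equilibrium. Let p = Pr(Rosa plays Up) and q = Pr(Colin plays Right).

For Colin to be willing to mix, Colin must be indifferent between Right and Left, which pins down Rosa's mix.
  Colin's expected payoff from Right: p·5 + (1−p)·2 = 3p + 2
  Colin's expected payoff from Left: p·0 + (1−p)·7 = -7p + 7
  3p + 2 = -7p + 7  ⇒  10p = 5  ⇒  p = 1/2.
Set Rosa's expected payoff from Up equal to that from Down:
  Rosa's expected payoff from Up: q·0 + (1−q)·4 = -4q + 4
  Rosa's expected payoff from Down: q·4 + (1−q)·0 = 4q
  -4q + 4 = 4q  ⇒  -8q = -4  ⇒  q = 1/2.

p = 1/2, q = 1/2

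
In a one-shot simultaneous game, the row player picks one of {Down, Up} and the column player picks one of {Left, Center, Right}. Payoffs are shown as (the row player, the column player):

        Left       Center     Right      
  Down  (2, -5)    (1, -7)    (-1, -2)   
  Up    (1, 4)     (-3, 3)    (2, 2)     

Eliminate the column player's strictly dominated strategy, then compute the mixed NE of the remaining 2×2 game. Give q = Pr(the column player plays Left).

The column player's strategy Center is strictly dominated by Left: -5 > -7 and 4 > 3. Eliminate Center.
The column player's mix must leave the row player indifferent between Down and Up.
  the row player's payoff to Down: q·2 + (1−q)·(-1) = 3q - 1
  the row player's payoff to Up: q·1 + (1−q)·2 = -q + 2
  3q - 1 = -q + 2  ⇒  4q = 3  ⇒  q = 3/4.

q = 3/4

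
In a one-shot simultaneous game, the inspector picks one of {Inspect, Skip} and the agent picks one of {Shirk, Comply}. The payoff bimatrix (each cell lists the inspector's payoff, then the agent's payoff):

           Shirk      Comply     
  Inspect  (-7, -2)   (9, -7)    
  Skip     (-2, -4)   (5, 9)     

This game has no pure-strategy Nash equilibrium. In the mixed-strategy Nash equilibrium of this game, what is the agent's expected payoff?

-23/9

In a mixed equilibrium the agent is indifferent between Shirk and Comply; this condition fixes p.
  the agent's expected payoff from Shirk: p·(-2) + (1−p)·(-4) = 2p - 4
  the agent's expected payoff from Comply: p·(-7) + (1−p)·9 = -16p + 9
  2p - 4 = -16p + 9  ⇒  18p = 13  ⇒  p = 13/18.
At equilibrium the agent is indifferent across columns, so the agent's payoff equals the payoff from Shirk: (13/18)·(-2) + (5/18)·(-4) = -23/9.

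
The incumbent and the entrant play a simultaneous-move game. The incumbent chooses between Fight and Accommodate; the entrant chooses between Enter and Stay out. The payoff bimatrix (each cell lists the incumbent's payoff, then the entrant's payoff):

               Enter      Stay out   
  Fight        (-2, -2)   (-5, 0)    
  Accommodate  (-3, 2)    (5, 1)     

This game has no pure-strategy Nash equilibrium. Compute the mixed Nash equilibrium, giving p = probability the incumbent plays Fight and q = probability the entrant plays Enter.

The incumbent's mix must leave the entrant indifferent between Enter and Stay out.
  the entrant's payoff from Enter: p·(-2) + (1−p)·2 = -4p + 2
  the entrant's payoff from Stay out: p·0 + (1−p)·1 = -p + 1
  -4p + 2 = -p + 1  ⇒  -3p = -1  ⇒  p = 1/3.
For the incumbent to be willing to mix, the incumbent must be indifferent between Fight and Accommodate, which pins down the entrant's mix.
  the incumbent's payoff to Fight: q·(-2) + (1−q)·(-5) = 3q - 5
  the incumbent's payoff to Accommodate: q·(-3) + (1−q)·5 = -8q + 5
  3q - 5 = -8q + 5  ⇒  11q = 10  ⇒  q = 10/11.

p = 1/3, q = 10/11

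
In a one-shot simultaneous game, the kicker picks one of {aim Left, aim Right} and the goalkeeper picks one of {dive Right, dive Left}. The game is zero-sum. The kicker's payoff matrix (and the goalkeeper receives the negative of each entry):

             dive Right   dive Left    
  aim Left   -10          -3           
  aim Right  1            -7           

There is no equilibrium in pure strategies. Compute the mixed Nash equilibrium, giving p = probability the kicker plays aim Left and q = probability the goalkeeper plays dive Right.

p = 8/15, q = 4/15

The kicker's mix must leave the goalkeeper indifferent between dive Right and dive Left.
  the goalkeeper's expected payoff from dive Right: p·10 + (1−p)·(-1) = 11p - 1
  the goalkeeper's expected payoff from dive Left: p·3 + (1−p)·7 = -4p + 7
  11p - 1 = -4p + 7  ⇒  15p = 8  ⇒  p = 8/15.
The kicker's indifference between aim Left and aim Right determines the goalkeeper's mixing probability q:
  the kicker's payoff to aim Left: q·(-10) + (1−q)·(-3) = -7q - 3
  the kicker's payoff to aim Right: q·1 + (1−q)·(-7) = 8q - 7
  -7q - 3 = 8q - 7  ⇒  -15q = -4  ⇒  q = 4/15.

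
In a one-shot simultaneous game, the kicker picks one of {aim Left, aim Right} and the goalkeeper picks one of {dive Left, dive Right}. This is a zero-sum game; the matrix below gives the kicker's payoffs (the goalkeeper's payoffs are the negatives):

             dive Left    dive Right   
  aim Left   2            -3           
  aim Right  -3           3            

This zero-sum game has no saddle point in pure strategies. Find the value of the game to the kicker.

Set the kicker's expected payoff from aim Left equal to that from aim Right:
  the kicker's payoff from aim Left: q·2 + (1−q)·(-3) = 5q - 3
  the kicker's payoff from aim Right: q·(-3) + (1−q)·3 = -6q + 3
  5q - 3 = -6q + 3  ⇒  11q = 6  ⇒  q = 6/11.
The value is the kicker's expected payoff against this mix (using aim Left): (6/11)·2 + (5/11)·(-3) = -3/11.

v = -3/11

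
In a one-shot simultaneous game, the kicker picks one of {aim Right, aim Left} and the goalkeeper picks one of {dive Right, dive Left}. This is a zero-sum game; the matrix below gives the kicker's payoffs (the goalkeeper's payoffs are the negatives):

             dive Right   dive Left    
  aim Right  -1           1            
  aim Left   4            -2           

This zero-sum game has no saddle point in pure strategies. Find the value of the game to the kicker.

Set the kicker's expected payoff from aim Right equal to that from aim Left:
  the kicker's payoff from aim Right: q·(-1) + (1−q)·1 = -2q + 1
  the kicker's payoff from aim Left: q·4 + (1−q)·(-2) = 6q - 2
  -2q + 1 = 6q - 2  ⇒  -8q = -3  ⇒  q = 3/8.
The value is the kicker's expected payoff against this mix (using aim Right): (3/8)·(-1) + (5/8)·1 = 1/4.

v = 1/4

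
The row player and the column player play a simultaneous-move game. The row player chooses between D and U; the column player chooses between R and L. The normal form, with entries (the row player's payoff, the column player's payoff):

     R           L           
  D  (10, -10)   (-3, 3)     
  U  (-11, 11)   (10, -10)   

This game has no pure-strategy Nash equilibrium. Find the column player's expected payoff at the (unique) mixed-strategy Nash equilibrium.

-67/34

For the column player to be willing to mix, the column player must be indifferent between R and L, which pins down the row player's mix.
  the column player's payoff to R: p·(-10) + (1−p)·11 = -21p + 11
  the column player's payoff to L: p·3 + (1−p)·(-10) = 13p - 10
  -21p + 11 = 13p - 10  ⇒  -34p = -21  ⇒  p = 21/34.
At equilibrium the column player is indifferent across columns, so the column player's payoff equals the payoff from R: (21/34)·(-10) + (13/34)·11 = -67/34.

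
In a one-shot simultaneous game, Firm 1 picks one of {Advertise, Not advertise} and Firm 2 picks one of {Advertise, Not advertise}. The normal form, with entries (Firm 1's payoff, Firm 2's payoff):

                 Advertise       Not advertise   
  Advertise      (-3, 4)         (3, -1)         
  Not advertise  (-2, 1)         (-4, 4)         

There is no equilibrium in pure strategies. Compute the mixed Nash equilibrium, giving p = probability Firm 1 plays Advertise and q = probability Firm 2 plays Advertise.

For Firm 2 to be willing to mix, Firm 2 must be indifferent between Advertise and Not advertise, which pins down Firm 1's mix.
  Firm 2's payoff to Advertise: p·4 + (1−p)·1 = 3p + 1
  Firm 2's payoff to Not advertise: p·(-1) + (1−p)·4 = -5p + 4
  3p + 1 = -5p + 4  ⇒  8p = 3  ⇒  p = 3/8.
Set Firm 1's expected payoff from Advertise equal to that from Not advertise:
  Firm 1's payoff from Advertise: q·(-3) + (1−q)·3 = -6q + 3
  Firm 1's payoff from Not advertise: q·(-2) + (1−q)·(-4) = 2q - 4
  -6q + 3 = 2q - 4  ⇒  -8q = -7  ⇒  q = 7/8.

p = 3/8, q = 7/8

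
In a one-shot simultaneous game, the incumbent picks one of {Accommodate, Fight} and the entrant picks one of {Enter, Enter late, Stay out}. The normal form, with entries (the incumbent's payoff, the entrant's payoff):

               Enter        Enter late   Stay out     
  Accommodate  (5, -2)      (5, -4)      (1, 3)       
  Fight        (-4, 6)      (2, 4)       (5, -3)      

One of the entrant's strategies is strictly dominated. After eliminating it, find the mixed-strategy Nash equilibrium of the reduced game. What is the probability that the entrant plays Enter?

The entrant's strategy Enter late is strictly dominated by Enter: -2 > -4 and 6 > 4. Eliminate Enter late.
In a mixed equilibrium the incumbent is indifferent between Accommodate and Fight; this condition fixes q.
  the incumbent's payoff to Accommodate: q·5 + (1−q)·1 = 4q + 1
  the incumbent's payoff to Fight: q·(-4) + (1−q)·5 = -9q + 5
  4q + 1 = -9q + 5  ⇒  13q = 4  ⇒  q = 4/13.

q = 4/13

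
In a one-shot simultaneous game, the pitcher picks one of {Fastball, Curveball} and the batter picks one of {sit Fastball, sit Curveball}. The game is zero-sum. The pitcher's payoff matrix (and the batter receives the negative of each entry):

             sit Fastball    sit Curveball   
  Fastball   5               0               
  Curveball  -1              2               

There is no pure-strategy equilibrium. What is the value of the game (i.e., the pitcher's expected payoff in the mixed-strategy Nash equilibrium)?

Set the pitcher's expected payoff from Fastball equal to that from Curveball:
  the pitcher's expected payoff from Fastball: q·5 + (1−q)·0 = 5q
  the pitcher's expected payoff from Curveball: q·(-1) + (1−q)·2 = -3q + 2
  5q = -3q + 2  ⇒  8q = 2  ⇒  q = 1/4.
The value is the pitcher's expected payoff against this mix (using Fastball): (1/4)·5 + (3/4)·0 = 5/4.

v = 5/4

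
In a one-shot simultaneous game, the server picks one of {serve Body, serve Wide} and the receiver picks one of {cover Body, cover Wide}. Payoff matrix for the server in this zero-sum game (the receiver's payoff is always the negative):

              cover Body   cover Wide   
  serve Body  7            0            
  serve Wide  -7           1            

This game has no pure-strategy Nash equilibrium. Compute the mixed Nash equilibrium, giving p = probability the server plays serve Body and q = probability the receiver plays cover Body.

In a mixed equilibrium the receiver is indifferent between cover Body and cover Wide; this condition fixes p.
  the receiver's expected payoff from cover Body: p·(-7) + (1−p)·7 = -14p + 7
  the receiver's expected payoff from cover Wide: p·0 + (1−p)·(-1) = p - 1
  -14p + 7 = p - 1  ⇒  -15p = -8  ⇒  p = 8/15.
In a mixed equilibrium the server is indifferent between serve Body and serve Wide; this condition fixes q.
  the server's payoff from serve Body: q·7 + (1−q)·0 = 7q
  the server's payoff from serve Wide: q·(-7) + (1−q)·1 = -8q + 1
  7q = -8q + 1  ⇒  15q = 1  ⇒  q = 1/15.

p = 8/15, q = 1/15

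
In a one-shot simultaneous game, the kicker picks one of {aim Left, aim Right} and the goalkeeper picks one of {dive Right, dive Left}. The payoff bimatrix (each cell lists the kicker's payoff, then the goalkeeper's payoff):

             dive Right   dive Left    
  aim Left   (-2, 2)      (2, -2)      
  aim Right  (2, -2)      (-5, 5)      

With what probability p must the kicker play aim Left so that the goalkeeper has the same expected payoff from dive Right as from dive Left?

p = 7/11

For the goalkeeper to be willing to mix, the goalkeeper must be indifferent between dive Right and dive Left, which pins down the kicker's mix.
  the goalkeeper's payoff to dive Right: p·2 + (1−p)·(-2) = 4p - 2
  the goalkeeper's payoff to dive Left: p·(-2) + (1−p)·5 = -7p + 5
  4p - 2 = -7p + 5  ⇒  11p = 7  ⇒  p = 7/11.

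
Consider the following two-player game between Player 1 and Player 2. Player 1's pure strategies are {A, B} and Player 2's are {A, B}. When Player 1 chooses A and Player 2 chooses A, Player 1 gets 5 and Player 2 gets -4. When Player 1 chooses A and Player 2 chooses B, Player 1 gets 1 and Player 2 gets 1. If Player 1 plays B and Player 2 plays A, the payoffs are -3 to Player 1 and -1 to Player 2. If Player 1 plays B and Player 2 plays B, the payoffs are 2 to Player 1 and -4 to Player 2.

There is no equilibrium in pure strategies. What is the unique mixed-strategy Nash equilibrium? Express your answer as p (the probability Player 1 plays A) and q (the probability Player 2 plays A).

p = 3/8, q = 1/9

For Player 2 to be willing to mix, Player 2 must be indifferent between A and B, which pins down Player 1's mix.
  Player 2's payoff from A: p·(-4) + (1−p)·(-1) = -3p - 1
  Player 2's payoff from B: p·1 + (1−p)·(-4) = 5p - 4
  -3p - 1 = 5p - 4  ⇒  -8p = -3  ⇒  p = 3/8.
Set Player 1's expected payoff from A equal to that from B:
  Player 1's payoff to A: q·5 + (1−q)·1 = 4q + 1
  Player 1's payoff to B: q·(-3) + (1−q)·2 = -5q + 2
  4q + 1 = -5q + 2  ⇒  9q = 1  ⇒  q = 1/9.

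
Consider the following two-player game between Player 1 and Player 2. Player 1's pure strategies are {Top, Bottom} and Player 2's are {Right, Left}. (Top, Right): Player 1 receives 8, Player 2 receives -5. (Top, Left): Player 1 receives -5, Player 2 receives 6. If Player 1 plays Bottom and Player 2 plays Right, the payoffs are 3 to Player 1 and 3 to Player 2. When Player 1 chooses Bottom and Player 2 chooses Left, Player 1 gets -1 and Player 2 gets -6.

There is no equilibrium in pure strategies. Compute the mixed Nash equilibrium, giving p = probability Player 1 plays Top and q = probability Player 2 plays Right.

p = 9/20, q = 4/9

In a mixed equilibrium Player 2 is indifferent between Right and Left; this condition fixes p.
  Player 2's payoff to Right: p·(-5) + (1−p)·3 = -8p + 3
  Player 2's payoff to Left: p·6 + (1−p)·(-6) = 12p - 6
  -8p + 3 = 12p - 6  ⇒  -20p = -9  ⇒  p = 9/20.
Player 2's mix must leave Player 1 indifferent between Top and Bottom.
  Player 1's expected payoff from Top: q·8 + (1−q)·(-5) = 13q - 5
  Player 1's expected payoff from Bottom: q·3 + (1−q)·(-1) = 4q - 1
  13q - 5 = 4q - 1  ⇒  9q = 4  ⇒  q = 4/9.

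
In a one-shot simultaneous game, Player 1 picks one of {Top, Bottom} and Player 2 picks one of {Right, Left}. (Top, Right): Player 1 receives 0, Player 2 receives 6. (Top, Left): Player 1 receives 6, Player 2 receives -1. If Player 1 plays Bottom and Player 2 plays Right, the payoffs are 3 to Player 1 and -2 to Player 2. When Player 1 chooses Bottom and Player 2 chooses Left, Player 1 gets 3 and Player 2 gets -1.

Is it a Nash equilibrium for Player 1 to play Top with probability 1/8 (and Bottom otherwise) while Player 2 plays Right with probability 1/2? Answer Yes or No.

Yes

Check Player 2's indifference given Player 1's mix p = 1/8:
  payoff from Right = -1; payoff from Left = -1 — equal.
Check Player 1's indifference given Player 2's mix q = 1/2:
  payoff from Top = 3; payoff from Bottom = 3 — equal.
Both players are indifferent, so neither can profitably deviate.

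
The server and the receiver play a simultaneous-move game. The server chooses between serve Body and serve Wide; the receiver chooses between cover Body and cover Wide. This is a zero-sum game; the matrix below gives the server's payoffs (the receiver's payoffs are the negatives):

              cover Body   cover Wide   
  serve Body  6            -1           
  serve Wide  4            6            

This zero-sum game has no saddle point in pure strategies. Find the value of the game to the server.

Set the server's expected payoff from serve Body equal to that from serve Wide:
  the server's payoff to serve Body: q·6 + (1−q)·(-1) = 7q - 1
  the server's payoff to serve Wide: q·4 + (1−q)·6 = -2q + 6
  7q - 1 = -2q + 6  ⇒  9q = 7  ⇒  q = 7/9.
The value is the server's expected payoff against this mix (using serve Body): (7/9)·6 + (2/9)·(-1) = 40/9.

v = 40/9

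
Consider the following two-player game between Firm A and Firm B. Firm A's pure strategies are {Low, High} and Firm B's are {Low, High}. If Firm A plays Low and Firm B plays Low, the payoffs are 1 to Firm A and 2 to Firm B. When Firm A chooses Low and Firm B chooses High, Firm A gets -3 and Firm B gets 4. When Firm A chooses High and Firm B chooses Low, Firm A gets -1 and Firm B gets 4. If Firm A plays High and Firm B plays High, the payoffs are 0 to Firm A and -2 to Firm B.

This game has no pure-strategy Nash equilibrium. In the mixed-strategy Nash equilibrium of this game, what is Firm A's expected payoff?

Firm A's indifference between Low and High determines Firm B's mixing probability q:
  Firm A's payoff to Low: q·1 + (1−q)·(-3) = 4q - 3
  Firm A's payoff to High: q·(-1) + (1−q)·0 = -q
  4q - 3 = -q  ⇒  5q = 3  ⇒  q = 3/5.
At equilibrium Firm A is indifferent across rows, so Firm A's payoff equals the payoff from Low: (3/5)·1 + (2/5)·(-3) = -3/5.

-3/5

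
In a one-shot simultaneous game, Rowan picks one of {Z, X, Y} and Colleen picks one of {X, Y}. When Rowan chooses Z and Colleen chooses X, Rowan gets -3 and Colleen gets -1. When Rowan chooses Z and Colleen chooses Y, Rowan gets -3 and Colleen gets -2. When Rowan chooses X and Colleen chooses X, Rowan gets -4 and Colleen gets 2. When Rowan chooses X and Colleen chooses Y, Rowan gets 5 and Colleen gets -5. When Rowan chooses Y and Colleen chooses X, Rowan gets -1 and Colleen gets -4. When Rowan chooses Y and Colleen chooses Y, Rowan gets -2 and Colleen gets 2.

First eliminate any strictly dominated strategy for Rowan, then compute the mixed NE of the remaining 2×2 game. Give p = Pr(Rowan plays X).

Rowan's strategy Z is strictly dominated by Y: -1 > -3 and -2 > -3. Eliminate Z.
Set Colleen's expected payoff from X equal to that from Y:
  Colleen's expected payoff from X: p·2 + (1−p)·(-4) = 6p - 4
  Colleen's expected payoff from Y: p·(-5) + (1−p)·2 = -7p + 2
  6p - 4 = -7p + 2  ⇒  13p = 6  ⇒  p = 6/13.

p = 6/13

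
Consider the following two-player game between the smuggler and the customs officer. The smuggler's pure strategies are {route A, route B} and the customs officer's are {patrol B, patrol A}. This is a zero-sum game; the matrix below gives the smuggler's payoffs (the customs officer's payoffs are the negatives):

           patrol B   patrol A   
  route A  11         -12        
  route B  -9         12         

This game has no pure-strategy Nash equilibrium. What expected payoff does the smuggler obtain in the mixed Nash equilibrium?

The smuggler's indifference between route A and route B determines the customs officer's mixing probability q:
  the smuggler's payoff from route A: q·11 + (1−q)·(-12) = 23q - 12
  the smuggler's payoff from route B: q·(-9) + (1−q)·12 = -21q + 12
  23q - 12 = -21q + 12  ⇒  44q = 24  ⇒  q = 6/11.
At equilibrium the smuggler is indifferent across rows, so the smuggler's payoff equals the payoff from route A: (6/11)·11 + (5/11)·(-12) = 6/11.

6/11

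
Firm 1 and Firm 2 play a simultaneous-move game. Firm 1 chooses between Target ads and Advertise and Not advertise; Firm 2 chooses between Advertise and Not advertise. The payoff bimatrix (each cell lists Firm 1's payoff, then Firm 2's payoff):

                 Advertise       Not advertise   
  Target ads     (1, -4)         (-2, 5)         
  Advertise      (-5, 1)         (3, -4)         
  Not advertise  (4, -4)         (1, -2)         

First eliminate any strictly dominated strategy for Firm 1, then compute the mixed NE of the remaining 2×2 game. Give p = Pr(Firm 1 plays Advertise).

Firm 1's strategy Target ads is strictly dominated by Not advertise: 4 > 1 and 1 > -2. Eliminate Target ads.
In a mixed equilibrium Firm 2 is indifferent between Advertise and Not advertise; this condition fixes p.
  Firm 2's expected payoff from Advertise: p·1 + (1−p)·(-4) = 5p - 4
  Firm 2's expected payoff from Not advertise: p·(-4) + (1−p)·(-2) = -2p - 2
  5p - 4 = -2p - 2  ⇒  7p = 2  ⇒  p = 2/7.

p = 2/7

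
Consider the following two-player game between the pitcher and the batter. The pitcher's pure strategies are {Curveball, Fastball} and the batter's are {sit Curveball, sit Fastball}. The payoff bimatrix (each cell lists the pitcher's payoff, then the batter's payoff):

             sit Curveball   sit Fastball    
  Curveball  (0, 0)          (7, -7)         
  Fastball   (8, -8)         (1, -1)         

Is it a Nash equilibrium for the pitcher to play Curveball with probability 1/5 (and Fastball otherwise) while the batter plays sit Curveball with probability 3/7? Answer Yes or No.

No

Given the pitcher's mix p = 1/5, the batter's payoff from sit Curveball is -32/5 but from sit Fastball is -11/5. The batter strictly prefers sit Fastball, so the batter would not mix.
So the proposed profile is not a Nash equilibrium.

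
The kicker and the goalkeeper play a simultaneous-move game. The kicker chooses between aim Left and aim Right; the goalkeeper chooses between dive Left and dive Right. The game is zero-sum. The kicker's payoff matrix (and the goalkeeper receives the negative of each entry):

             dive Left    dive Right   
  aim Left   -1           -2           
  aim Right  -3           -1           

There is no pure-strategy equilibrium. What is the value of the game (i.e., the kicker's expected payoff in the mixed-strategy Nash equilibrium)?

The goalkeeper's mix must leave the kicker indifferent between aim Left and aim Right.
  the kicker's expected payoff from aim Left: q·(-1) + (1−q)·(-2) = q - 2
  the kicker's expected payoff from aim Right: q·(-3) + (1−q)·(-1) = -2q - 1
  q - 2 = -2q - 1  ⇒  3q = 1  ⇒  q = 1/3.
The value is the kicker's expected payoff against this mix (using aim Left): (1/3)·(-1) + (2/3)·(-2) = -5/3.

v = -5/3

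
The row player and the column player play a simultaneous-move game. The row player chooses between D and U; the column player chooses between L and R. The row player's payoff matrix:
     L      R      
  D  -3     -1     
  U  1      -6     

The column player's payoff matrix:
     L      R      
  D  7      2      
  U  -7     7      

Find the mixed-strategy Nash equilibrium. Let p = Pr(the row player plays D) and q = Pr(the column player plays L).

p = 14/19, q = 5/9

The column player's indifference between L and R determines the row player's mixing probability p:
  the column player's payoff from L: p·7 + (1−p)·(-7) = 14p - 7
  the column player's payoff from R: p·2 + (1−p)·7 = -5p + 7
  14p - 7 = -5p + 7  ⇒  19p = 14  ⇒  p = 14/19.
The row player's indifference between D and U determines the column player's mixing probability q:
  the row player's payoff to D: q·(-3) + (1−q)·(-1) = -2q - 1
  the row player's payoff to U: q·1 + (1−q)·(-6) = 7q - 6
  -2q - 1 = 7q - 6  ⇒  -9q = -5  ⇒  q = 5/9.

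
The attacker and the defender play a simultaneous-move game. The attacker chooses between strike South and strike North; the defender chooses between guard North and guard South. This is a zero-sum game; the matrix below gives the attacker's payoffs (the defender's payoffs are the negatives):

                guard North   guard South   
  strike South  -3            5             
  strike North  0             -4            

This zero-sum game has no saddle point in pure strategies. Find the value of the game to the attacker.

v = -1

In a mixed equilibrium the attacker is indifferent between strike South and strike North; this condition fixes q.
  the attacker's payoff to strike South: q·(-3) + (1−q)·5 = -8q + 5
  the attacker's payoff to strike North: q·0 + (1−q)·(-4) = 4q - 4
  -8q + 5 = 4q - 4  ⇒  -12q = -9  ⇒  q = 3/4.
The value is the attacker's expected payoff against this mix (using strike South): (3/4)·(-3) + (1/4)·5 = -1.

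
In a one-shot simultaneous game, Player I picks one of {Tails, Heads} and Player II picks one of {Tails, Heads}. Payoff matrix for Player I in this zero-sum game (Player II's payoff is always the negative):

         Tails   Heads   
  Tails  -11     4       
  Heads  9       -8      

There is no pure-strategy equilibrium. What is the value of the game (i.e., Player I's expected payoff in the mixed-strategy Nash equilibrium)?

v = -13/8

Player II's mix must leave Player I indifferent between Tails and Heads.
  Player I's payoff from Tails: q·(-11) + (1−q)·4 = -15q + 4
  Player I's payoff from Heads: q·9 + (1−q)·(-8) = 17q - 8
  -15q + 4 = 17q - 8  ⇒  -32q = -12  ⇒  q = 3/8.
The value is Player I's expected payoff against this mix (using Tails): (3/8)·(-11) + (5/8)·4 = -13/8.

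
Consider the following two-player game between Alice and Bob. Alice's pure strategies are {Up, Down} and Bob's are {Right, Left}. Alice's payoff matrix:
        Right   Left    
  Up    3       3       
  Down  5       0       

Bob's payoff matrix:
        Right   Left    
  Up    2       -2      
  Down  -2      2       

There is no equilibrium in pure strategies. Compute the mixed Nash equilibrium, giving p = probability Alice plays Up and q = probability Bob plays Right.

p = 1/2, q = 3/5

Alice's mix must leave Bob indifferent between Right and Left.
  Bob's payoff from Right: p·2 + (1−p)·(-2) = 4p - 2
  Bob's payoff from Left: p·(-2) + (1−p)·2 = -4p + 2
  4p - 2 = -4p + 2  ⇒  8p = 4  ⇒  p = 1/2.
Set Alice's expected payoff from Up equal to that from Down:
  Alice's expected payoff from Up: q·3 + (1−q)·3 = 3
  Alice's expected payoff from Down: q·5 + (1−q)·0 = 5q
  3 = 5q  ⇒  -5q = -3  ⇒  q = 3/5.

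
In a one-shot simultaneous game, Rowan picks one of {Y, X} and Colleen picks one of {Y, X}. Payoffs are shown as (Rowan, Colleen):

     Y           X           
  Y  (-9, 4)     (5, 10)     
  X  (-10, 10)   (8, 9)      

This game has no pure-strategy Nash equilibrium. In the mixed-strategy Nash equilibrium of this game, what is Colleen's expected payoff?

64/7

For Colleen to be willing to mix, Colleen must be indifferent between Y and X, which pins down Rowan's mix.
  Colleen's expected payoff from Y: p·4 + (1−p)·10 = -6p + 10
  Colleen's expected payoff from X: p·10 + (1−p)·9 = p + 9
  -6p + 10 = p + 9  ⇒  -7p = -1  ⇒  p = 1/7.
At equilibrium Colleen is indifferent across columns, so Colleen's payoff equals the payoff from Y: (1/7)·4 + (6/7)·10 = 64/7.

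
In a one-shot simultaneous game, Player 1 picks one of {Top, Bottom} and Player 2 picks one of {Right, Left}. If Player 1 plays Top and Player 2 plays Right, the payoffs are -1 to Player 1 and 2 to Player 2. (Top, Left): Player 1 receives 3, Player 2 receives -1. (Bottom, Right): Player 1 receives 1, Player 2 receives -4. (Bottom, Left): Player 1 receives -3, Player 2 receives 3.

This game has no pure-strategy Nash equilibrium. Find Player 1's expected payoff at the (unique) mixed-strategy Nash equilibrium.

Player 2's mix must leave Player 1 indifferent between Top and Bottom.
  Player 1's payoff from Top: q·(-1) + (1−q)·3 = -4q + 3
  Player 1's payoff from Bottom: q·1 + (1−q)·(-3) = 4q - 3
  -4q + 3 = 4q - 3  ⇒  -8q = -6  ⇒  q = 3/4.
At equilibrium Player 1 is indifferent across rows, so Player 1's payoff equals the payoff from Top: (3/4)·(-1) + (1/4)·3 = 0.

0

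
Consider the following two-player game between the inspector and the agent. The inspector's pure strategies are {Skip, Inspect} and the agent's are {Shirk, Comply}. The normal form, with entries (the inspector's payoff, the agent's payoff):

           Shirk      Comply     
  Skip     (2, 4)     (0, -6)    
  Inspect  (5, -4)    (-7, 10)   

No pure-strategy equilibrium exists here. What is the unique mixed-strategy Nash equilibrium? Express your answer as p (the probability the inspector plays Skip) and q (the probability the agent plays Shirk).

p = 7/12, q = 7/10

Set the agent's expected payoff from Shirk equal to that from Comply:
  the agent's payoff from Shirk: p·4 + (1−p)·(-4) = 8p - 4
  the agent's payoff from Comply: p·(-6) + (1−p)·10 = -16p + 10
  8p - 4 = -16p + 10  ⇒  24p = 14  ⇒  p = 7/12.
For the inspector to be willing to mix, the inspector must be indifferent between Skip and Inspect, which pins down the agent's mix.
  the inspector's payoff to Skip: q·2 + (1−q)·0 = 2q
  the inspector's payoff to Inspect: q·5 + (1−q)·(-7) = 12q - 7
  2q = 12q - 7  ⇒  -10q = -7  ⇒  q = 7/10.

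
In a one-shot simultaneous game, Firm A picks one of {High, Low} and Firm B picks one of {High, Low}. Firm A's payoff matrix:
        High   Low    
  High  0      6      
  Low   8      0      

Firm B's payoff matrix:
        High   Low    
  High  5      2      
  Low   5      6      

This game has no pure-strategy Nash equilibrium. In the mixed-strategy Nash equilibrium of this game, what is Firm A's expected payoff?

In a mixed equilibrium Firm A is indifferent between High and Low; this condition fixes q.
  Firm A's payoff from High: q·0 + (1−q)·6 = -6q + 6
  Firm A's payoff from Low: q·8 + (1−q)·0 = 8q
  -6q + 6 = 8q  ⇒  -14q = -6  ⇒  q = 3/7.
At equilibrium Firm A is indifferent across rows, so Firm A's payoff equals the payoff from High: (3/7)·0 + (4/7)·6 = 24/7.

24/7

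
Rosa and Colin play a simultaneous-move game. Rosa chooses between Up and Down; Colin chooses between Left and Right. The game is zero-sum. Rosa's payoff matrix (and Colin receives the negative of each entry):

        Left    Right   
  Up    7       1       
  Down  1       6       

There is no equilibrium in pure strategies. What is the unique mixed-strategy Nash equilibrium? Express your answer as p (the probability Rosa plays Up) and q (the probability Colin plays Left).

For Colin to be willing to mix, Colin must be indifferent between Left and Right, which pins down Rosa's mix.
  Colin's payoff from Left: p·(-7) + (1−p)·(-1) = -6p - 1
  Colin's payoff from Right: p·(-1) + (1−p)·(-6) = 5p - 6
  -6p - 1 = 5p - 6  ⇒  -11p = -5  ⇒  p = 5/11.
Set Rosa's expected payoff from Up equal to that from Down:
  Rosa's payoff to Up: q·7 + (1−q)·1 = 6q + 1
  Rosa's payoff to Down: q·1 + (1−q)·6 = -5q + 6
  6q + 1 = -5q + 6  ⇒  11q = 5  ⇒  q = 5/11.

p = 5/11, q = 5/11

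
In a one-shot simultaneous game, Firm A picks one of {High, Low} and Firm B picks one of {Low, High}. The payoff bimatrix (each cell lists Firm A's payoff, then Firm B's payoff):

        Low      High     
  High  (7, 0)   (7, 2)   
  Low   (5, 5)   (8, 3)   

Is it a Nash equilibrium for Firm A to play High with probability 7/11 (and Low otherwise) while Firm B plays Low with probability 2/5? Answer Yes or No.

Given Firm A's mix p = 7/11, Firm B's payoff from Low is 20/11 but from High is 26/11. Firm B strictly prefers High, so Firm B would not mix.
So the proposed profile is not a Nash equilibrium.

No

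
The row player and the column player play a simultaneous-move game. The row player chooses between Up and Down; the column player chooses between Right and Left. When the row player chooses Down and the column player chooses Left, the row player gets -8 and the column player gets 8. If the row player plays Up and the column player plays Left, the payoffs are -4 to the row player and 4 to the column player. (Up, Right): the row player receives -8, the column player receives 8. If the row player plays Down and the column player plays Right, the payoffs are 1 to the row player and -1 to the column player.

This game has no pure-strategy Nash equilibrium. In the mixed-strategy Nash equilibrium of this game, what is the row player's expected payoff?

-68/13

For the row player to be willing to mix, the row player must be indifferent between Up and Down, which pins down the column player's mix.
  the row player's payoff from Up: q·(-8) + (1−q)·(-4) = -4q - 4
  the row player's payoff from Down: q·1 + (1−q)·(-8) = 9q - 8
  -4q - 4 = 9q - 8  ⇒  -13q = -4  ⇒  q = 4/13.
At equilibrium the row player is indifferent across rows, so the row player's payoff equals the payoff from Up: (4/13)·(-8) + (9/13)·(-4) = -68/13.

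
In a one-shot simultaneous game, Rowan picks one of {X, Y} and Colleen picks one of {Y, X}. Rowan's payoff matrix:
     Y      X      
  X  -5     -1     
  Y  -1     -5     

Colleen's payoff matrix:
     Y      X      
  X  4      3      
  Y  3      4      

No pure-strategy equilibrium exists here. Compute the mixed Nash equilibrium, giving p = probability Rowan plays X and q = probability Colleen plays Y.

Rowan's mix must leave Colleen indifferent between Y and X.
  Colleen's payoff from Y: p·4 + (1−p)·3 = p + 3
  Colleen's payoff from X: p·3 + (1−p)·4 = -p + 4
  p + 3 = -p + 4  ⇒  2p = 1  ⇒  p = 1/2.
For Rowan to be willing to mix, Rowan must be indifferent between X and Y, which pins down Colleen's mix.
  Rowan's payoff to X: q·(-5) + (1−q)·(-1) = -4q - 1
  Rowan's payoff to Y: q·(-1) + (1−q)·(-5) = 4q - 5
  -4q - 1 = 4q - 5  ⇒  -8q = -4  ⇒  q = 1/2.

p = 1/2, q = 1/2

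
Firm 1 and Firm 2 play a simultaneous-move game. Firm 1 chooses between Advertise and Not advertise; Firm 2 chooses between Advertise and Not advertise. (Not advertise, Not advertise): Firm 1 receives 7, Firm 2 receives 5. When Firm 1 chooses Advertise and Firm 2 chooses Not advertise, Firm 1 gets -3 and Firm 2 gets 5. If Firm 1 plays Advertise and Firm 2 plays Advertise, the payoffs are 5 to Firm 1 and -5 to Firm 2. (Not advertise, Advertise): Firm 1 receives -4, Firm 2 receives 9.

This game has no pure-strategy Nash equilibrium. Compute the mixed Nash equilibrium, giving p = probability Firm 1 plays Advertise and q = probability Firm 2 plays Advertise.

p = 2/7, q = 10/19

For Firm 2 to be willing to mix, Firm 2 must be indifferent between Advertise and Not advertise, which pins down Firm 1's mix.
  Firm 2's expected payoff from Advertise: p·(-5) + (1−p)·9 = -14p + 9
  Firm 2's expected payoff from Not advertise: p·5 + (1−p)·5 = 5
  -14p + 9 = 5  ⇒  -14p = -4  ⇒  p = 2/7.
Firm 1's indifference between Advertise and Not advertise determines Firm 2's mixing probability q:
  Firm 1's payoff to Advertise: q·5 + (1−q)·(-3) = 8q - 3
  Firm 1's payoff to Not advertise: q·(-4) + (1−q)·7 = -11q + 7
  8q - 3 = -11q + 7  ⇒  19q = 10  ⇒  q = 10/19.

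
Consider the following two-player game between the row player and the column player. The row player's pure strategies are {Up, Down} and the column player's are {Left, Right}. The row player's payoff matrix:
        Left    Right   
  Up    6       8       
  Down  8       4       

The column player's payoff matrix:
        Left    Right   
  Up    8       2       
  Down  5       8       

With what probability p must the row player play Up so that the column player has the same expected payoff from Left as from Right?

The column player's indifference between Left and Right determines the row player's mixing probability p:
  the column player's payoff to Left: p·8 + (1−p)·5 = 3p + 5
  the column player's payoff to Right: p·2 + (1−p)·8 = -6p + 8
  3p + 5 = -6p + 8  ⇒  9p = 3  ⇒  p = 1/3.

p = 1/3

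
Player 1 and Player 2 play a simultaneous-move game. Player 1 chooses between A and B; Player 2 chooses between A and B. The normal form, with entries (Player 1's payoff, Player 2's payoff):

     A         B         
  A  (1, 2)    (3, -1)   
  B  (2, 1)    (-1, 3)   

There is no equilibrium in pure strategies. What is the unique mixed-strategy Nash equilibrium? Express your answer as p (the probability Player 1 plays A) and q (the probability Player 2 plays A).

p = 2/5, q = 4/5

Set Player 2's expected payoff from A equal to that from B:
  Player 2's expected payoff from A: p·2 + (1−p)·1 = p + 1
  Player 2's expected payoff from B: p·(-1) + (1−p)·3 = -4p + 3
  p + 1 = -4p + 3  ⇒  5p = 2  ⇒  p = 2/5.
In a mixed equilibrium Player 1 is indifferent between A and B; this condition fixes q.
  Player 1's expected payoff from A: q·1 + (1−q)·3 = -2q + 3
  Player 1's expected payoff from B: q·2 + (1−q)·(-1) = 3q - 1
  -2q + 3 = 3q - 1  ⇒  -5q = -4  ⇒  q = 4/5.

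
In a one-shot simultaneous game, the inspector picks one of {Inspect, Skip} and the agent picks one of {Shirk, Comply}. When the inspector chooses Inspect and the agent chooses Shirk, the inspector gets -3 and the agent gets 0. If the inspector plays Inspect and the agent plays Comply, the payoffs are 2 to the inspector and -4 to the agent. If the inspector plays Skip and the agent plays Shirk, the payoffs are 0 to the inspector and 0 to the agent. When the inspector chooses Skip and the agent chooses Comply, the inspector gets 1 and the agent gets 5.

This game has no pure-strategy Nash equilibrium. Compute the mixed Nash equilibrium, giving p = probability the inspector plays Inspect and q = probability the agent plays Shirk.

p = 5/9, q = 1/4

In a mixed equilibrium the agent is indifferent between Shirk and Comply; this condition fixes p.
  the agent's payoff from Shirk: p·0 + (1−p)·0 = 0
  the agent's payoff from Comply: p·(-4) + (1−p)·5 = -9p + 5
  0 = -9p + 5  ⇒  9p = 5  ⇒  p = 5/9.
Set the inspector's expected payoff from Inspect equal to that from Skip:
  the inspector's expected payoff from Inspect: q·(-3) + (1−q)·2 = -5q + 2
  the inspector's expected payoff from Skip: q·0 + (1−q)·1 = -q + 1
  -5q + 2 = -q + 1  ⇒  -4q = -1  ⇒  q = 1/4.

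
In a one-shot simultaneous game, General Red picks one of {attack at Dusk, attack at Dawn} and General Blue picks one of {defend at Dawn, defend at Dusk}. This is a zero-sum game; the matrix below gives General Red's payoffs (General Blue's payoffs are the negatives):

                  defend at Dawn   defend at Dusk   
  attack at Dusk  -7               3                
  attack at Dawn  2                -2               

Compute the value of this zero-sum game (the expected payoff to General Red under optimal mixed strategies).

v = -4/7

In a mixed equilibrium General Red is indifferent between attack at Dusk and attack at Dawn; this condition fixes q.
  General Red's payoff to attack at Dusk: q·(-7) + (1−q)·3 = -10q + 3
  General Red's payoff to attack at Dawn: q·2 + (1−q)·(-2) = 4q - 2
  -10q + 3 = 4q - 2  ⇒  -14q = -5  ⇒  q = 5/14.
The value is General Red's expected payoff against this mix (using attack at Dusk): (5/14)·(-7) + (9/14)·3 = -4/7.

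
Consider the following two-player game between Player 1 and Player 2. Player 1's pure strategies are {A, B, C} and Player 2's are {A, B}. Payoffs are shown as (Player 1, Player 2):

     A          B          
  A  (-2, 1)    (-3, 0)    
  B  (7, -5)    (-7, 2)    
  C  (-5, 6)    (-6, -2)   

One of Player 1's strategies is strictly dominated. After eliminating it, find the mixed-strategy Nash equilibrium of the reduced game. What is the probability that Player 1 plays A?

Player 1's strategy C is strictly dominated by A: -2 > -5 and -3 > -6. Eliminate C.
In a mixed equilibrium Player 2 is indifferent between A and B; this condition fixes p.
  Player 2's expected payoff from A: p·1 + (1−p)·(-5) = 6p - 5
  Player 2's expected payoff from B: p·0 + (1−p)·2 = -2p + 2
  6p - 5 = -2p + 2  ⇒  8p = 7  ⇒  p = 7/8.

p = 7/8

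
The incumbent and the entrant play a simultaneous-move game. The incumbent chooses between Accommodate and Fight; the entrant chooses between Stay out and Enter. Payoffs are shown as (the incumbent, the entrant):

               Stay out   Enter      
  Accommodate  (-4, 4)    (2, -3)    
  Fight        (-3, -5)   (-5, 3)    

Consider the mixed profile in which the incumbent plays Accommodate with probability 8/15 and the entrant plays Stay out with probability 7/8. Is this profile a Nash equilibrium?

Check the entrant's indifference given the incumbent's mix p = 8/15:
  payoff from Stay out = -1/5; payoff from Enter = -1/5 — equal.
Check the incumbent's indifference given the entrant's mix q = 7/8:
  payoff from Accommodate = -13/4; payoff from Fight = -13/4 — equal.
Both players are indifferent, so neither can profitably deviate.

Yes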